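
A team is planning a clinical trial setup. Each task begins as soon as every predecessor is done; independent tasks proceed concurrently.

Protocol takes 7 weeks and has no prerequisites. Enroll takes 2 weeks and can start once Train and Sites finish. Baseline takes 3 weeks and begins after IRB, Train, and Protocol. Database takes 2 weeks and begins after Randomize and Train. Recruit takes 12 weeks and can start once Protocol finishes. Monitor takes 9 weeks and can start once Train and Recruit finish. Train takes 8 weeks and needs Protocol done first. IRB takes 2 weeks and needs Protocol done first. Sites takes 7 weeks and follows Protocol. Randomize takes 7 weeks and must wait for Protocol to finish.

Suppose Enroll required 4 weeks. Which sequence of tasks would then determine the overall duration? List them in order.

Protocol, Recruit, Monitor

Actual critical path: Protocol→Recruit→Monitor = 7+12+9 = 28 ⇒ 28 weeks.
Enroll is off the critical path — its longest chain is 17 weeks, giving 11 of slack.
The critical path is still Protocol→Recruit→Monitor; finish is now 28 weeks.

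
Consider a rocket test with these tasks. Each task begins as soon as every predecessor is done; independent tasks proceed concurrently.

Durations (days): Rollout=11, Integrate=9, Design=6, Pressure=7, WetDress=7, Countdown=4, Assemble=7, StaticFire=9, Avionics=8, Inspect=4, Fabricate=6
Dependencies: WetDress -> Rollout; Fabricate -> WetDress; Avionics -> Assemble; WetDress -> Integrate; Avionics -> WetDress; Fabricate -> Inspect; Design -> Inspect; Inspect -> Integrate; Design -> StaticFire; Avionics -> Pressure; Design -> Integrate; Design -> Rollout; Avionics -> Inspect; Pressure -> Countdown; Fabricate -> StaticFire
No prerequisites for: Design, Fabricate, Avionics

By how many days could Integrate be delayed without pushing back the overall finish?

2

Critical path: Avionics→WetDress→Rollout = 8+7+11 = 26, so the finish is 26 days.
Integrate finishes as early as 24 and must finish by 26.
Float = 26 − 24 = 2.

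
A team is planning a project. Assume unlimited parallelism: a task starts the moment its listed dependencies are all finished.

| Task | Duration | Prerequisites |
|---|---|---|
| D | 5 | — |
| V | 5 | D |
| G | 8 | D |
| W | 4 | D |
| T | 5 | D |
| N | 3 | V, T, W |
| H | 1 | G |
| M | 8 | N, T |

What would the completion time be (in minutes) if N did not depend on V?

With the dependency in place, D→V→N→M = 5+5+3+8 = 21 sets the finish at 21 minutes.
Dropping V→N doesn't change N's earliest start (10); another predecessor still binds.
The longest chain is now D→T→N→M = 5+5+3+8 = 21, so the project takes 21 minutes.

21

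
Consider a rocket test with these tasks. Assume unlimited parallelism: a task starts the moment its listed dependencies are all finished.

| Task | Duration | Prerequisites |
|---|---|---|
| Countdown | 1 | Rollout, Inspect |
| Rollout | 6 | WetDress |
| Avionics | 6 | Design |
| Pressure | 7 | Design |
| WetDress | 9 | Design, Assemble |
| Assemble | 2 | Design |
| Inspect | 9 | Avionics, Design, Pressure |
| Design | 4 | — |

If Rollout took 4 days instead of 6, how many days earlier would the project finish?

1

Actual critical path: Design→Assemble→WetDress→Rollout→Countdown = 4+2+9+6+1 = 22 ⇒ 22 days.
Rollout lies on that path, so at 4 days the path becomes 20 days.
New critical path: Design→Pressure→Inspect→Countdown = 4+7+9+1 = 21 ⇒ 21 days.
Change in finish: 21 − 22 = -1 days.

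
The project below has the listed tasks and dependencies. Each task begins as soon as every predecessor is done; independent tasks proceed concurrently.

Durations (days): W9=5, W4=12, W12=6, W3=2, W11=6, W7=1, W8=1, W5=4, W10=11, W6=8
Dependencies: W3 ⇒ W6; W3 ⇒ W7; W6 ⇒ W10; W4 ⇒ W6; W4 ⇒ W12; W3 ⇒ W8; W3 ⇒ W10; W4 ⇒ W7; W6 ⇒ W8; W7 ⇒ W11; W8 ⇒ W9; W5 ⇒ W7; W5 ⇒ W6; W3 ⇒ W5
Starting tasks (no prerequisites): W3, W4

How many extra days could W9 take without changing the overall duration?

Critical path: W4→W6→W10 = 12+8+11 = 31, so the finish is 31 days.
W9 finishes as early as 26 and must finish by 31.
Float = 31 − 26 = 5.

5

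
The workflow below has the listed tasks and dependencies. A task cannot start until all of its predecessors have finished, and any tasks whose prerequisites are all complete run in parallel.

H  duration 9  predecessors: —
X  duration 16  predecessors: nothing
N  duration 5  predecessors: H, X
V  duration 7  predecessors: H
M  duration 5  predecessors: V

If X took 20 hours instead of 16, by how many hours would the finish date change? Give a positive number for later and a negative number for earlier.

4

Baseline: X→N = 16+5 = 21 → 21 hours.
X is on the critical path; changing it to 20 makes that path 25 hours.
That remains the longest chain; total 25 hours.
Change in finish: 25 − 21 = +4 hours.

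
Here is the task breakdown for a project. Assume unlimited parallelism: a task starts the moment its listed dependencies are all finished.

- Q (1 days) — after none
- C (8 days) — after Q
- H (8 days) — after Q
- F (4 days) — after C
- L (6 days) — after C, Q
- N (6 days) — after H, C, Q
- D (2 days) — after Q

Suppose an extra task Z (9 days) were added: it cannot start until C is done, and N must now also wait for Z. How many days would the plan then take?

24

Originally the plan takes 15 days.
With Z inserted, N now waits for max(H, C, Q, Z).
New critical path: Q→C→Z→N = 1+8+9+6 = 24 ⇒ 24 days.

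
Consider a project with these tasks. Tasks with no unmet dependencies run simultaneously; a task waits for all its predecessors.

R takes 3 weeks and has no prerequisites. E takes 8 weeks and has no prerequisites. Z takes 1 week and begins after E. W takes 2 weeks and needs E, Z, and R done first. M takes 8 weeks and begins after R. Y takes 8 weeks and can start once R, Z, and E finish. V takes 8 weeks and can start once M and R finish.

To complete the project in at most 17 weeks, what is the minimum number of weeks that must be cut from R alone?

2

Current finish: 19 weeks; target: 17.
R is on every critical path, so each week cut from R cuts the finish by one (this holds down to a finish of 17).
Need 19 − 17 = 2 weeks off R → R becomes 1 week, finish becomes 17.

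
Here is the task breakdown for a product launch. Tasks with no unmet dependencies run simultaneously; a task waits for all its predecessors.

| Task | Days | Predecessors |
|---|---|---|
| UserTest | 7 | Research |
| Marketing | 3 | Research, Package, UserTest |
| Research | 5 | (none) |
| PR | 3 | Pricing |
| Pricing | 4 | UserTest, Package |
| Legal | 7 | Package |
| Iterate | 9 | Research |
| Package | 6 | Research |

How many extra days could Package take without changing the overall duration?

Research→UserTest→Pricing→PR = 5+7+4+3 = 19 sets the makespan at 19 days.
The longest chain containing Package totals 18 days.
So Package can slip 12 − 11 = 1 day.

1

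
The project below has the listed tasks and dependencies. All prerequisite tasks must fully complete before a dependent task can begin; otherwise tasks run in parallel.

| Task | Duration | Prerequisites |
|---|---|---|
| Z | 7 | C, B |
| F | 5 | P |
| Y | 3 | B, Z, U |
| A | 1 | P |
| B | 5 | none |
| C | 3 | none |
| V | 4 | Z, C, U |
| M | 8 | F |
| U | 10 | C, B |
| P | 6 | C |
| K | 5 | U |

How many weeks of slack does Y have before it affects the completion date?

4

The longest chain is C→P→F→M = 3+6+5+8 = 22; overall finish 22 weeks.
The longest chain containing Y totals 18 weeks.
Float = 22 − 18 = 4.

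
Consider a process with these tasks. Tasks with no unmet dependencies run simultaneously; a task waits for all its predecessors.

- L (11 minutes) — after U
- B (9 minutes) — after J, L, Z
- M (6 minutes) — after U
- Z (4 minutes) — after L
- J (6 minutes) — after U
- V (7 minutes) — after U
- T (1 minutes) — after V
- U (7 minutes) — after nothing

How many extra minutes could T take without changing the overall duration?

16

U→L→Z→B = 7+11+4+9 = 31 sets the makespan at 31 minutes.
Longest path through T: 15 minutes (earliest finish 15, latest finish 31).
Float = 31 − 15 = 16.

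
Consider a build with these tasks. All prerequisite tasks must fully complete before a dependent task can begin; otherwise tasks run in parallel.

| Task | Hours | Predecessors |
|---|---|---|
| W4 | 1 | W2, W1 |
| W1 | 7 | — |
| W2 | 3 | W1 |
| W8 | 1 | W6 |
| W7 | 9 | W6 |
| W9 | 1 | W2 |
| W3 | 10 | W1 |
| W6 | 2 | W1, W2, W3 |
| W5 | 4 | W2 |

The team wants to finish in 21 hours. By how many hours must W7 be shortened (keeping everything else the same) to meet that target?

Current finish: 28 hours; target: 21.
W7 is on every critical path, so each hour cut from W7 cuts the finish by one (this holds down to a finish of 20).
Need 28 − 21 = 7 hours off W7 → W7 becomes 2 hours, finish becomes 21.

7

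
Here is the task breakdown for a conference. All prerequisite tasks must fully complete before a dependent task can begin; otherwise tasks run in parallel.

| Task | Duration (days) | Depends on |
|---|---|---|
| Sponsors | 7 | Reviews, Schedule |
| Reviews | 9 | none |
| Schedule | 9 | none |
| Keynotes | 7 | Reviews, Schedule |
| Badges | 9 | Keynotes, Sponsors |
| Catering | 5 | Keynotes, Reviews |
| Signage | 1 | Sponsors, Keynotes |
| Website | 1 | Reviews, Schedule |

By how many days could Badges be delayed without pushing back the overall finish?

0

Reviews→Keynotes→Badges = 9+7+9 = 25 sets the makespan at 25 days.
The longest chain containing Badges totals 25 days.
So Badges can slip 25 − 25 = 0 days.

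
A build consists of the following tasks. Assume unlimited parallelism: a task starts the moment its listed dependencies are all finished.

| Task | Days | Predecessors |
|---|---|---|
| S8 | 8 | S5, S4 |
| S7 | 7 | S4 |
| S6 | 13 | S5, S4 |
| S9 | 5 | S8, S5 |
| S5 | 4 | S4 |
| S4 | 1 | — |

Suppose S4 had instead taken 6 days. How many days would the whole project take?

Baseline: S4→S5→S6 = 1+4+13 = 18 → 18 days.
S4 is on the critical path; changing it to 6 makes that path 23 days.
That remains the longest chain; total 23 days.

23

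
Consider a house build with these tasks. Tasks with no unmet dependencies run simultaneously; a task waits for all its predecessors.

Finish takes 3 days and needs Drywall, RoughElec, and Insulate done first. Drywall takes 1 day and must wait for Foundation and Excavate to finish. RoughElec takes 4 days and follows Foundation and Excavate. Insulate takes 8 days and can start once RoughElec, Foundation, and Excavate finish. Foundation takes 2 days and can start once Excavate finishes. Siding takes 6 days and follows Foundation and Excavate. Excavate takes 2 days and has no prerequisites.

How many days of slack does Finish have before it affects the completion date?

0

Critical path: Excavate→Foundation→RoughElec→Insulate→Finish = 2+2+4+8+3 = 19, so the finish is 19 days.
Longest path through Finish: 19 days (earliest finish 19, latest finish 19).
So Finish can slip 19 − 19 = 0 days.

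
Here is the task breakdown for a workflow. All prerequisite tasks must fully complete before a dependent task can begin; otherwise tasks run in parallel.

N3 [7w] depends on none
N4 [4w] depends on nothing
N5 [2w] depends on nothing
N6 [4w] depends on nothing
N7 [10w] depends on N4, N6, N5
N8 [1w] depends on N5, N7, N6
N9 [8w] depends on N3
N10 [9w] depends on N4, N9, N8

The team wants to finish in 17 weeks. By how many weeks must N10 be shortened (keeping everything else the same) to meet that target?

Current finish: 24 weeks; target: 17.
N10 is on every critical path, so each week cut from N10 cuts the finish by one (this holds down to a finish of 16).
Need 24 − 17 = 7 weeks off N10 → N10 becomes 2 weeks, finish becomes 17.

7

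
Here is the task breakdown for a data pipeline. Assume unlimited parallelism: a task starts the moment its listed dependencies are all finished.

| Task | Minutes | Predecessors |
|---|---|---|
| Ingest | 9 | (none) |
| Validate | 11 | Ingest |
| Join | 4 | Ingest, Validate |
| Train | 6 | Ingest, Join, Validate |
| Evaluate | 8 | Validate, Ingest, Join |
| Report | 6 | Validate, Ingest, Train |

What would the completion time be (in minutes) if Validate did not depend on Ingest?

Original critical path: Ingest→Validate→Join→Train→Report = 9+11+4+6+6 = 36 ⇒ 36 minutes.
Without Ingest→Validate, Validate's earliest start moves from 9 to 0.
The longest chain is now Validate→Join→Train→Report = 11+4+6+6 = 27, so the plan takes 27 minutes.

27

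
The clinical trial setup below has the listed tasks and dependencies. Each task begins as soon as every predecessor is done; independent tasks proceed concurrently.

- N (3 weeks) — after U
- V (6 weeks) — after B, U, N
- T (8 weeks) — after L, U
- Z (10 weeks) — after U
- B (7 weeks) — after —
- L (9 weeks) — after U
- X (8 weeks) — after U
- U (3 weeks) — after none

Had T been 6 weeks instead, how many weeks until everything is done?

Critical path before the change: U→L→T = 3+9+8 = 20 giving 20 weeks.
Since T is critical, the -2 change carries straight to that chain (now 18 weeks).
The critical path is still U→L→T; finish is now 18 weeks.

18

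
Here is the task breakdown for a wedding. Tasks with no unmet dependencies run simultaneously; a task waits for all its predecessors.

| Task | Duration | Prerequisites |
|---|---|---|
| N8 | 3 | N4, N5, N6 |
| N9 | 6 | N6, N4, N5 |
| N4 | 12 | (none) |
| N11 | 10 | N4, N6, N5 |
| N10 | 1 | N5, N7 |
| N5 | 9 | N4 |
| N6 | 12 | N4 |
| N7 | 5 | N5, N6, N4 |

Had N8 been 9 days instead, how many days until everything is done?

34

Actual critical path: N4→N6→N11 = 12+12+10 = 34 ⇒ 34 days.
The longest path through N8 is only 27 days, so N8 has float 7.
That remains the longest chain; total 34 days.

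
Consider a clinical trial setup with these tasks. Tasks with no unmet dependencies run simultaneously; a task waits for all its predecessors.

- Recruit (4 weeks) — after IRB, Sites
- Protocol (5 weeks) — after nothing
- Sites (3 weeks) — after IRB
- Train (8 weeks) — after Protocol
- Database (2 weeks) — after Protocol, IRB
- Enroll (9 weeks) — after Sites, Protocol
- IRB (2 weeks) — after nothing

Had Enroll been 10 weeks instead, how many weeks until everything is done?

Actual critical path: Protocol→Enroll = 5+9 = 14 ⇒ 14 weeks.
Since Enroll is critical, the +1 change carries straight to that chain (now 15 weeks).
No other chain overtakes it, so the finish is 15 weeks.

15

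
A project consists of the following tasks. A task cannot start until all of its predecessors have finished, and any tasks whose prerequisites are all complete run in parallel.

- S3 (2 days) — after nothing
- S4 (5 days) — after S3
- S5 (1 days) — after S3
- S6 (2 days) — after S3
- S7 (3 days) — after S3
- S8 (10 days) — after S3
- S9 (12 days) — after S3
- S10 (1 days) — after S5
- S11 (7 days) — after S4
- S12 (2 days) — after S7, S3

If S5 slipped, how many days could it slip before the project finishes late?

10

The longest chain is S3→S4→S11 = 2+5+7 = 14; overall finish 14 days.
The longest chain containing S5 totals 4 days.
Slack of S5 = 12 − 2 = 10 days.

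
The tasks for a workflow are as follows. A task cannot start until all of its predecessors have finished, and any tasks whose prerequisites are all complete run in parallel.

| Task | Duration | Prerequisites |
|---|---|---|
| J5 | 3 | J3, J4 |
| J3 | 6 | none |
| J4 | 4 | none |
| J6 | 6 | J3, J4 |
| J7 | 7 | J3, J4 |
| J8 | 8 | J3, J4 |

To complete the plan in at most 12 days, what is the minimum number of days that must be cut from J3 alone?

2

Current finish: 14 days; target: 12.
J3 is on every critical path, so each day cut from J3 cuts the finish by one (this holds down to a finish of 12).
Need 14 − 12 = 2 days off J3 → J3 becomes 4 days, finish becomes 12.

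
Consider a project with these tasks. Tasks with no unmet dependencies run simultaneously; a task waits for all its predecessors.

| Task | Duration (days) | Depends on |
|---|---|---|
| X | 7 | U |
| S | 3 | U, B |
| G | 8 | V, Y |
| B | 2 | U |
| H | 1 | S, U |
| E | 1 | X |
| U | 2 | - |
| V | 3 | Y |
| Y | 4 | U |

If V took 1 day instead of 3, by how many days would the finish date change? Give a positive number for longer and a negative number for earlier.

Actual critical path: U→Y→V→G = 2+4+3+8 = 17 ⇒ 17 days.
V lies on that path, so at 1 day the path becomes 15 days.
No other chain overtakes it, so the finish is 15 days.
Change in finish: 15 − 17 = -2 days.

-2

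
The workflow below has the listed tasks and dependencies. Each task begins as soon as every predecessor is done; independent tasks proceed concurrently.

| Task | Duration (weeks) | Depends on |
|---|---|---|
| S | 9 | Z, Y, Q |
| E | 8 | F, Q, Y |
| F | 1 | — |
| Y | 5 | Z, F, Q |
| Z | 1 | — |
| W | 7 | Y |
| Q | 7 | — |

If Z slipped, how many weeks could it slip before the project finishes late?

The longest chain is Q→Y→S = 7+5+9 = 21; overall finish 21 weeks.
Longest path through Z: 15 weeks (earliest finish 1, latest finish 7).
So Z can slip 7 − 1 = 6 weeks.

6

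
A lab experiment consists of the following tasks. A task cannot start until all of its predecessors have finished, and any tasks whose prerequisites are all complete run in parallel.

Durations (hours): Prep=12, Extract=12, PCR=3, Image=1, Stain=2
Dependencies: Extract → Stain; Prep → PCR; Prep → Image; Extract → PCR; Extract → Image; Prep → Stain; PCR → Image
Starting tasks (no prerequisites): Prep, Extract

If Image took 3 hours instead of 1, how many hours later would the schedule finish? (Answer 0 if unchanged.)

As given, the longest chain is Prep→PCR→Image = 12+3+1 = 16, so the finish is 16 hours.
Image lies on that path, so at 3 hours the path becomes 18 hours.
No other chain overtakes it, so the finish is 18 hours.
Change in finish: 18 − 16 = +2 hours.

2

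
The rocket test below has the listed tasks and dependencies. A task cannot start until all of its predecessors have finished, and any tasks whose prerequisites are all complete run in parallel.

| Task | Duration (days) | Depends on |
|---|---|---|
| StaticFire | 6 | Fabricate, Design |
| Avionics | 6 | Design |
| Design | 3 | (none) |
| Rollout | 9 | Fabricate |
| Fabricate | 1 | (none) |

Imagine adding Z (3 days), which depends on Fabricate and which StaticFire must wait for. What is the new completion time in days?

10

Originally the job takes 10 days.
With Z inserted, StaticFire now waits for max(Fabricate, Design, Z).
New critical path: Fabricate→Z→StaticFire = 1+3+6 = 10 ⇒ 10 days.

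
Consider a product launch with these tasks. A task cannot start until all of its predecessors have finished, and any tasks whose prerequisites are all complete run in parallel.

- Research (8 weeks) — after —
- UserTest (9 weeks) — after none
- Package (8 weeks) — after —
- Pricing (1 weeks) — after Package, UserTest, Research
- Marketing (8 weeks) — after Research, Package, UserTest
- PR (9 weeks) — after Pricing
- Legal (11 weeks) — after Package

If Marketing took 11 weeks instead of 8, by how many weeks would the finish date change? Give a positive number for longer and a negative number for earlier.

1

As given, the longest chain is UserTest→Pricing→PR = 9+1+9 = 19, so the finish is 19 weeks.
Marketing has 2 weeks of float (longest path through it is 17).
Now UserTest→Marketing = 9+11 = 20 is longest, so the finish becomes 20 weeks.
Change in finish: 20 − 19 = +1 weeks.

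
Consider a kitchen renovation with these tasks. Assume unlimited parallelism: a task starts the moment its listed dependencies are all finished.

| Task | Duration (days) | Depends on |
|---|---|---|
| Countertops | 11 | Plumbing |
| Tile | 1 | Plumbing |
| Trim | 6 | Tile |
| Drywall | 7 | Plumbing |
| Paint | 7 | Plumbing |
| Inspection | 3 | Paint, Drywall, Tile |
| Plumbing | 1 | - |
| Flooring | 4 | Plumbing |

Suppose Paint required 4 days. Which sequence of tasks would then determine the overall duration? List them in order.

Plumbing, Countertops

The binding path is Plumbing→Countertops = 1+11 = 12; finish at 12 days.
The longest path through Paint is only 11 days, so Paint has float 1.
The critical path is still Plumbing→Countertops; finish is now 12 days.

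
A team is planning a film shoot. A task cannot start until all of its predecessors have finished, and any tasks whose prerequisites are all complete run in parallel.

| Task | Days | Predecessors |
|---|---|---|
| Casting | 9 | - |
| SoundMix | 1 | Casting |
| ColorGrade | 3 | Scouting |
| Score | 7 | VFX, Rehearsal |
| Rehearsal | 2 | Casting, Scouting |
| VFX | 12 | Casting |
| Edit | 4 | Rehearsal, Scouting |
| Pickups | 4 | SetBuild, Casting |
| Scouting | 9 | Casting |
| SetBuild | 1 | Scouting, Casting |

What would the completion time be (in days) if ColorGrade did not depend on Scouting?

With the dependency in place, Casting→VFX→Score = 9+12+7 = 28 sets the finish at 28 days.
Without Scouting→ColorGrade, ColorGrade's earliest start moves from 18 to 0.
The longest chain is now Casting→VFX→Score = 9+12+7 = 28, so the project takes 28 days.

28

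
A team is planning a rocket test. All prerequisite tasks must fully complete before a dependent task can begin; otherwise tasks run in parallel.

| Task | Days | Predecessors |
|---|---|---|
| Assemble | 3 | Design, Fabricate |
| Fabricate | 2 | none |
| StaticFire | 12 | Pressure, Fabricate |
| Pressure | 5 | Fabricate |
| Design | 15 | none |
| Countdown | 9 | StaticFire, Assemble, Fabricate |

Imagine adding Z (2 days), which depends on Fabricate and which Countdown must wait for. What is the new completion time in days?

Originally the schedule takes 28 days.
With Z inserted, Countdown now waits for max(StaticFire, Assemble, Fabricate, Z).
New critical path: Fabricate→Pressure→StaticFire→Countdown = 2+5+12+9 = 28 ⇒ 28 days.

28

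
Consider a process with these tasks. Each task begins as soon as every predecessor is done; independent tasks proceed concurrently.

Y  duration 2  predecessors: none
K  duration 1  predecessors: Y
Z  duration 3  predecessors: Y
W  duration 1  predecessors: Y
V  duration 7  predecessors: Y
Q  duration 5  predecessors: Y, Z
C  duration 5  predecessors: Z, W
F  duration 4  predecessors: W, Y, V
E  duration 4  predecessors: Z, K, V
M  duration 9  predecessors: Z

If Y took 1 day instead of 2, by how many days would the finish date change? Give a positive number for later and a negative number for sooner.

-1

Actual critical path: Y→Z→M = 2+3+9 = 14 ⇒ 14 days.
Y is on the critical path; changing it to 1 makes that path 13 days.
The critical path is still Y→Z→M; finish is now 13 days.
Change in finish: 13 − 14 = -1 days.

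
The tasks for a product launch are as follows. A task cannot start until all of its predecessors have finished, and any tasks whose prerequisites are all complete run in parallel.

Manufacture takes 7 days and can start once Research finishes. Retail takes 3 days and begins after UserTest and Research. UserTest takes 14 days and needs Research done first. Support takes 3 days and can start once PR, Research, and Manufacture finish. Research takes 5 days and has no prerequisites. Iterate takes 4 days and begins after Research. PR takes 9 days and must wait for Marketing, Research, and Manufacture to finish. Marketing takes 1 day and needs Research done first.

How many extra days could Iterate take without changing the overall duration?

Research→Manufacture→PR→Support = 5+7+9+3 = 24 sets the makespan at 24 days.
Longest path through Iterate: 9 days (earliest finish 9, latest finish 24).
Float = 24 − 9 = 15.

15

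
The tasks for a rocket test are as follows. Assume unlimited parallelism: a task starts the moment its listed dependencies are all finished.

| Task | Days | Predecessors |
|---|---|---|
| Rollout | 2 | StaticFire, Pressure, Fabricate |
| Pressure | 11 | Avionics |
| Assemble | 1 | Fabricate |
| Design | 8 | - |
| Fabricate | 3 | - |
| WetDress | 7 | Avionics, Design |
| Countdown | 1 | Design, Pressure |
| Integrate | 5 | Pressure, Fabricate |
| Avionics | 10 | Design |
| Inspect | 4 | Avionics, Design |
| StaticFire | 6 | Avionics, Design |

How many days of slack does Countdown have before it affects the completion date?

4

Critical path: Design→Avionics→Pressure→Integrate = 8+10+11+5 = 34, so the finish is 34 days.
Countdown finishes as early as 30 and must finish by 34.
Float = 34 − 30 = 4.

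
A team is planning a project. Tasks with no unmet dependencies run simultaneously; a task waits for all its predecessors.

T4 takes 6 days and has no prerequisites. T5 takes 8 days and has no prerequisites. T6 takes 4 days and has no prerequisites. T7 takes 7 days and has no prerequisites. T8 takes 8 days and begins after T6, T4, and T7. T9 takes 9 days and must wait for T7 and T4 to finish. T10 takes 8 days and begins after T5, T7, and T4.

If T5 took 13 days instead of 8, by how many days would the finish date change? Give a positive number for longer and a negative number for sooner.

5

Actual critical path: T5→T10 = 8+8 = 16 ⇒ 16 days.
T5 lies on that path, so at 13 days the path becomes 21 days.
No other chain overtakes it, so the finish is 21 days.
Change in finish: 21 − 16 = +5 days.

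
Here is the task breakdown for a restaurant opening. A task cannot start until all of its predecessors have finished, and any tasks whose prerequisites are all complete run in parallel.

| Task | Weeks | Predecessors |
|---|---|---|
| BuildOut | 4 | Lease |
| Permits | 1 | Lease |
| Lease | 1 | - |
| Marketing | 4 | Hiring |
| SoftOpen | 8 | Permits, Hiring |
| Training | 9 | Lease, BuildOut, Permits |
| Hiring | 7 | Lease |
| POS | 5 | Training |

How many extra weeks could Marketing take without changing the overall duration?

7

Critical path: Lease→BuildOut→Training→POS = 1+4+9+5 = 19, so the finish is 19 weeks.
Marketing finishes as early as 12 and must finish by 19.
Slack of Marketing = 15 − 8 = 7 weeks.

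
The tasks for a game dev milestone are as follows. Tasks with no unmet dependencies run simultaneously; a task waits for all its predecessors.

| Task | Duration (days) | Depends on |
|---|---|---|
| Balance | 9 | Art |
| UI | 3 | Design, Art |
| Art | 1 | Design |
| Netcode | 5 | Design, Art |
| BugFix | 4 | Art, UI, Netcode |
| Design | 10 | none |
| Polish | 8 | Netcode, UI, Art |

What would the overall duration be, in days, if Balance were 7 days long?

24

Actual critical path: Design→Art→Netcode→Polish = 10+1+5+8 = 24 ⇒ 24 days.
The longest path through Balance is only 20 days, so Balance has float 4.
That remains the longest chain; total 24 days.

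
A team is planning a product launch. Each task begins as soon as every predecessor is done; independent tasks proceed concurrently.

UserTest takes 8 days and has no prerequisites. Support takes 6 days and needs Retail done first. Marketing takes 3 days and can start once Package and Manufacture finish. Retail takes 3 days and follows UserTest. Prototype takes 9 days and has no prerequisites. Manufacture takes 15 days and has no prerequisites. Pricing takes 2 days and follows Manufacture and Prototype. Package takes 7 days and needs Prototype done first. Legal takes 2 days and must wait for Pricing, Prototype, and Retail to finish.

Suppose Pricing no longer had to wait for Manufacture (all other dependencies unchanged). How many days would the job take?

19

Original critical path: Prototype→Package→Marketing = 9+7+3 = 19 ⇒ 19 days.
Without Manufacture→Pricing, Pricing's earliest start moves from 15 to 9.
The longest chain is now Prototype→Package→Marketing = 9+7+3 = 19, so the job takes 19 days.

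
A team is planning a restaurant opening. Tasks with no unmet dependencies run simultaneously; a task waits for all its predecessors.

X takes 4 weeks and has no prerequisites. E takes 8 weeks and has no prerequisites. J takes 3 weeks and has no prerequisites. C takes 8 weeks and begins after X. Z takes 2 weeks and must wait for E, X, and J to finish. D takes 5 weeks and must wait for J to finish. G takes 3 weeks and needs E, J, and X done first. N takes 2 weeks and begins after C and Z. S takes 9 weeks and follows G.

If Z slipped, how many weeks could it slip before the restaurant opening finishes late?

The longest chain is E→G→S = 8+3+9 = 20; overall finish 20 weeks.
The longest chain containing Z totals 12 weeks.
Slack of Z = 16 − 8 = 8 weeks.

8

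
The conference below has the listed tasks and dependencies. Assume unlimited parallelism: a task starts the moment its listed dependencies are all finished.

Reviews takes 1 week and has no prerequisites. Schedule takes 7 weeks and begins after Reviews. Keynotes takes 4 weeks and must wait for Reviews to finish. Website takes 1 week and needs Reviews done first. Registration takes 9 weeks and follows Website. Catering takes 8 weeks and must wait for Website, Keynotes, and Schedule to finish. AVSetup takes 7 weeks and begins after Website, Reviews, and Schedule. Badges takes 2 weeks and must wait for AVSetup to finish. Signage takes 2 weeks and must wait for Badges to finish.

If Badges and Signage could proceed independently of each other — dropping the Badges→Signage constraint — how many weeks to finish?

Original critical path: Reviews→Schedule→AVSetup→Badges→Signage = 1+7+7+2+2 = 19 ⇒ 19 weeks.
Without Badges→Signage, Signage's earliest start moves from 17 to 0.
New critical path: Reviews→Schedule→AVSetup→Badges = 1+7+7+2 = 17 ⇒ 17 weeks.

17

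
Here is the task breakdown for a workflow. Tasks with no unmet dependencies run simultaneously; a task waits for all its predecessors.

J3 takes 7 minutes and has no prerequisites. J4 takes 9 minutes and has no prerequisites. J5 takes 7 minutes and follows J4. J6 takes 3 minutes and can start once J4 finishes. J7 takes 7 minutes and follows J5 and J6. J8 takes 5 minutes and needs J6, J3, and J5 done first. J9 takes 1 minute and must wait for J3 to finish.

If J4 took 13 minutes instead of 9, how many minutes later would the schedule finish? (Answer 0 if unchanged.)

4

Critical path before the change: J4→J5→J7 = 9+7+7 = 23 giving 23 minutes.
J4 is on the critical path; changing it to 13 makes that path 27 minutes.
The critical path is still J4→J5→J7; finish is now 27 minutes.
Change in finish: 27 − 23 = +4 minutes.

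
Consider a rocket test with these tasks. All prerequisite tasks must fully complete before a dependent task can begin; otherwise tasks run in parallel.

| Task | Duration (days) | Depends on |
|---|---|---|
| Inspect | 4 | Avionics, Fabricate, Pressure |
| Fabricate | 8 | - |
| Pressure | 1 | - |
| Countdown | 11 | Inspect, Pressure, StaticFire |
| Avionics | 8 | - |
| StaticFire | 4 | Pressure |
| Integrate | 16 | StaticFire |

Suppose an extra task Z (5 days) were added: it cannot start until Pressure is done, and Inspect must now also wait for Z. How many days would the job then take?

23

Originally the job takes 23 days.
With Z inserted, Inspect now waits for max(Avionics, Fabricate, Pressure, Z).
New critical path: Fabricate→Inspect→Countdown = 8+4+11 = 23 ⇒ 23 days.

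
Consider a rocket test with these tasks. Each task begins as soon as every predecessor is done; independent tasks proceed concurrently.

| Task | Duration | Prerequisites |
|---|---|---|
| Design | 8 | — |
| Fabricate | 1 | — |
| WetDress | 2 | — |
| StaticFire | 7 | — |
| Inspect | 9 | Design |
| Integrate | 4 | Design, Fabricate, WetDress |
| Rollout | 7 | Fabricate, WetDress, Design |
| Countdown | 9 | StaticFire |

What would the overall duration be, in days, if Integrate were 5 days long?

The binding path is Design→Inspect = 8+9 = 17; finish at 17 days.
Integrate is off the critical path — its longest chain is 12 days, giving 5 of slack.
No other chain overtakes it, so the finish is 17 days.

17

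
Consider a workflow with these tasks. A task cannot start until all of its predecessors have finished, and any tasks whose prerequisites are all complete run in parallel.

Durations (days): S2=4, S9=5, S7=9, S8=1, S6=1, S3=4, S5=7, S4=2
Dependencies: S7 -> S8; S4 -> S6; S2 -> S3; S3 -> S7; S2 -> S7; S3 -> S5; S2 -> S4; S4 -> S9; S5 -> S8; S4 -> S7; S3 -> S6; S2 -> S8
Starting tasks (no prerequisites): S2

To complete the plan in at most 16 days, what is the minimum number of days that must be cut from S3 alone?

2

Current finish: 18 days; target: 16.
S3 is on every critical path, so each day cut from S3 cuts the finish by one (this holds down to a finish of 16).
Need 18 − 16 = 2 days off S3 → S3 becomes 2 days, finish becomes 16.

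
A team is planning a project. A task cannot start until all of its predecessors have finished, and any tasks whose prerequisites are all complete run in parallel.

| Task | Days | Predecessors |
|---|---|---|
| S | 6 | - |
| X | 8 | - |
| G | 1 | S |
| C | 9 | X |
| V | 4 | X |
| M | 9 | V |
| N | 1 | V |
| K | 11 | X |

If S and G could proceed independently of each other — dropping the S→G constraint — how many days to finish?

21

Original critical path: X→V→M = 8+4+9 = 21 ⇒ 21 days.
Without S→G, G's earliest start moves from 6 to 0.
The longest chain is now X→V→M = 8+4+9 = 21, so the job takes 21 days.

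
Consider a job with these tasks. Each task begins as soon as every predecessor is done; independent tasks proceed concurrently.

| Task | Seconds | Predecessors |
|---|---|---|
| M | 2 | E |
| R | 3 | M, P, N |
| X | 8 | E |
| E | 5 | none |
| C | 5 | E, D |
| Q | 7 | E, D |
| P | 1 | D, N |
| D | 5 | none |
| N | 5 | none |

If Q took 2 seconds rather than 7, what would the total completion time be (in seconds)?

Baseline: E→X = 5+8 = 13 → 13 seconds.
Q has 1 second of float (longest path through it is 12).
That remains the longest chain; total 13 seconds.

13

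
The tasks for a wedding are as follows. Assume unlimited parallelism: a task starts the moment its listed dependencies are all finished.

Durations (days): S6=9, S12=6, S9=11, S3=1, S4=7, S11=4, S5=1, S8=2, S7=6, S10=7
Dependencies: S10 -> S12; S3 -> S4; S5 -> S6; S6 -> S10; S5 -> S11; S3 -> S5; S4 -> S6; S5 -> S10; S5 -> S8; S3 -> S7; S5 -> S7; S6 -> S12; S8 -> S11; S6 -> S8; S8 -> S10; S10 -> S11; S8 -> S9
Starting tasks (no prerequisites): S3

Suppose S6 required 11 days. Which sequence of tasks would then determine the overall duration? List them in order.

Critical path before the change: S3→S4→S6→S8→S10→S12 = 1+7+9+2+7+6 = 32 giving 32 days.
S6 is on the critical path; changing it to 11 makes that path 34 days.
That remains the longest chain; total 34 days.

S3, S4, S6, S8, S10, S12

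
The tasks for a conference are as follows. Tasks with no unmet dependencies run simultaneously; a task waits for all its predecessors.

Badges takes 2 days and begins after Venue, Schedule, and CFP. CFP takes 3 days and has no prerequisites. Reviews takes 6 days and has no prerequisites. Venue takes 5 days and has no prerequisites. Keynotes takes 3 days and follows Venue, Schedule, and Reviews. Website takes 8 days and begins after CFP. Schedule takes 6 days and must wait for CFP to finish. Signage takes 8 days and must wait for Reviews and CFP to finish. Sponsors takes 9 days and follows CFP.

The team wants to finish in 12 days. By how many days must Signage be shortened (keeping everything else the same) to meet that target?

2

Current finish: 14 days; target: 12.
Signage is on every critical path, so each day cut from Signage cuts the finish by one (this holds down to a finish of 12).
Need 14 − 12 = 2 days off Signage → Signage becomes 6 days, finish becomes 12.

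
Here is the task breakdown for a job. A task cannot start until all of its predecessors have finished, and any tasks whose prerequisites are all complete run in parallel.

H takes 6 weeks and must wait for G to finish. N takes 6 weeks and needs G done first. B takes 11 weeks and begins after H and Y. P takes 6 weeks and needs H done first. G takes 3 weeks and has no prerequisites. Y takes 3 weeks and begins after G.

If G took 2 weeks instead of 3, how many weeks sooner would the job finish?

1

The binding path is G→H→B = 3+6+11 = 20; finish at 20 weeks.
G lies on that path, so at 2 weeks the path becomes 19 weeks.
No other chain overtakes it, so the finish is 19 weeks.
Change in finish: 19 − 20 = -1 weeks.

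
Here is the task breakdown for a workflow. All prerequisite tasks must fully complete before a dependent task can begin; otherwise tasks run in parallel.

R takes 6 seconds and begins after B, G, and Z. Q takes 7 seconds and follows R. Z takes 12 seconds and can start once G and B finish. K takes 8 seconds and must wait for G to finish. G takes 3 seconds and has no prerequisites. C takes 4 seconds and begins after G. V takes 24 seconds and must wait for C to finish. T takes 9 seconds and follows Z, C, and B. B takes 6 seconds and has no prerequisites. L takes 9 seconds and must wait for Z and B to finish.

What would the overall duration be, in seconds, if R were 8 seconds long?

The binding path is B→Z→R→Q = 6+12+6+7 = 31; finish at 31 seconds.
Since R is critical, the +2 change carries straight to that chain (now 33 seconds).
No other chain overtakes it, so the finish is 33 seconds.

33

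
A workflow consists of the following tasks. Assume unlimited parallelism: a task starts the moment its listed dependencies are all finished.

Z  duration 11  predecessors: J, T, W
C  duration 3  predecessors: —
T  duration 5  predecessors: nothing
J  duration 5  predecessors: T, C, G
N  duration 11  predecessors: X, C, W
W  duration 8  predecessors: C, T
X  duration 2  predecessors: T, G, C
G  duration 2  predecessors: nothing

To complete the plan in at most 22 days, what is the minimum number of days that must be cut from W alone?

Current finish: 24 days; target: 22.
W is on every critical path, so each day cut from W cuts the finish by one (this holds down to a finish of 21).
Need 24 − 22 = 2 days off W → W becomes 6 days, finish becomes 22.

2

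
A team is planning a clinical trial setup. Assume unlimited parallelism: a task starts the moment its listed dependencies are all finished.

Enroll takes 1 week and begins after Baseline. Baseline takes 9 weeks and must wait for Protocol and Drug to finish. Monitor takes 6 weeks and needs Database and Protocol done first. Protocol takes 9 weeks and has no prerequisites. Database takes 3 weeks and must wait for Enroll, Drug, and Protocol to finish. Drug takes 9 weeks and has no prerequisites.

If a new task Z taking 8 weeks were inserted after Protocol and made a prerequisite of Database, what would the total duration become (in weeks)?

Originally the project takes 28 weeks.
With Z inserted, Database now waits for max(Enroll, Drug, Protocol, Z).
New critical path: Protocol→Baseline→Enroll→Database→Monitor = 9+9+1+3+6 = 28 ⇒ 28 weeks.

28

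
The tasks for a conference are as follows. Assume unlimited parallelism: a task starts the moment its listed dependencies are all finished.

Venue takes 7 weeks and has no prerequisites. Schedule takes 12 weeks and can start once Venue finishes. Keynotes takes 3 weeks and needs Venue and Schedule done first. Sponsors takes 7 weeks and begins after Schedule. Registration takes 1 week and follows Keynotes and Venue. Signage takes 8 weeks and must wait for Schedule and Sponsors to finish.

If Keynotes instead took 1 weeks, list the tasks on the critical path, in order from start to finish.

The binding path is Venue→Schedule→Sponsors→Signage = 7+12+7+8 = 34; finish at 34 weeks.
Keynotes is off the critical path — its longest chain is 23 weeks, giving 11 of slack.
The critical path is still Venue→Schedule→Sponsors→Signage; finish is now 34 weeks.

Venue, Schedule, Sponsors, Signage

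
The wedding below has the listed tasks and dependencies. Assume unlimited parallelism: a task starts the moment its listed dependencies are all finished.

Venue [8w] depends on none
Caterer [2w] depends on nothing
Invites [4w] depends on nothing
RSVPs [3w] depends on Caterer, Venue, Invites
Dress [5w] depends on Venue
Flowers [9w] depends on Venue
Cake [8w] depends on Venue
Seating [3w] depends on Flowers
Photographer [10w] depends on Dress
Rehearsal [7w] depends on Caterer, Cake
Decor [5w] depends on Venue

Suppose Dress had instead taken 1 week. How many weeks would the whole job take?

23

As given, the longest chain is Venue→Dress→Photographer = 8+5+10 = 23, so the finish is 23 weeks.
Dress lies on that path, so at 1 week the path becomes 19 weeks.
Now Venue→Cake→Rehearsal = 8+8+7 = 23 is longest, so the finish becomes 23 weeks.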